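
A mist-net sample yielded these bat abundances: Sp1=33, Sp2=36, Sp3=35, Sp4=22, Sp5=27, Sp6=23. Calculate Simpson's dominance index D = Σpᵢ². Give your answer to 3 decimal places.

0.173

Total N = 33+36+35+22+27+23 = 176, so the proportions are 0.1875, 0.20455, 0.19886, 0.125, 0.15341, 0.13068 (working shown to 5 dp, full precision carried).
D = 0.1875² + 0.20455² + 0.19886² + 0.125² + 0.15341² + 0.13068² = 0.03516 + 0.04184 + 0.03955 + 0.01562 + 0.02353 + 0.01708 = 0.17278.
To 3 decimal places, D = 0.173.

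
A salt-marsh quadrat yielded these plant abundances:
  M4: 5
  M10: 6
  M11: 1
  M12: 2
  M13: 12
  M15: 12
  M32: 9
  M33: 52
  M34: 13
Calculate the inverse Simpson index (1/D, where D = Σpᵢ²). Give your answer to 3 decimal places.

Total N = 5+6+1+2+12+12+9+52+13 = 112, so the proportions are 0.0446429, 0.0535714, 0.0089286, 0.0178571, 0.1071429, 0.1071429, 0.0803571, 0.4642857, 0.1160714 (working shown to 7 dp, full precision carried).
D = 0.0446429² + 0.0535714² + 0.0089286² + 0.0178571² + 0.1071429² + 0.1071429² + 0.0803571² + 0.4642857² + 0.1160714² = 0.0019930 + 0.0028699 + 0.0000797 + 0.0003189 + 0.0114796 + 0.0114796 + 0.0064573 + 0.2155612 + 0.0134726 = 0.2637117.
So 1/D = 3.79202, i.e. 3.792 to 3 decimal places.

3.792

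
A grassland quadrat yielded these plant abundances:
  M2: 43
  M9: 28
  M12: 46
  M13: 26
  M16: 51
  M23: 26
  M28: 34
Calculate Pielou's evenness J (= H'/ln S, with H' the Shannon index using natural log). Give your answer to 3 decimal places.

0.982

Total N = 43+28+46+26+51+26+34 = 254, so the proportions are 0.16929, 0.11024, 0.1811, 0.10236, 0.20079, 0.10236, 0.13386 (working shown to 5 dp, full precision carried).
H' = −Σ pᵢ ln pᵢ = −((-0.30068) + (-0.24309) + (-0.30945) + (-0.23331) + (-0.32237) + (-0.23331) + (-0.26919)) = 1.91138.
With S = 7 species, ln S = 1.94591, so J = 1.91138/1.94591 = 0.98226, i.e. 0.982 to 3 decimal places.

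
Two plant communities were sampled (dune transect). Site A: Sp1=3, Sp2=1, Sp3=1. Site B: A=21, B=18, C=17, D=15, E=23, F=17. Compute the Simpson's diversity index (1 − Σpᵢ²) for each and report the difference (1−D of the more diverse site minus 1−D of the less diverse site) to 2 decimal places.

Site A: N=5, proportions 0.6, 0.2, 0.2, giving 1−D = 0.5600 (working shown to 4 dp, full precision carried).
Site B: N=111, proportions 0.1892, 0.1622, 0.1532, 0.1351, 0.2072, 0.1532, giving 1−D = 0.8298.
Difference = |0.5600 − 0.8298| = 0.2698, i.e. 0.27 to 2 decimal places.

0.27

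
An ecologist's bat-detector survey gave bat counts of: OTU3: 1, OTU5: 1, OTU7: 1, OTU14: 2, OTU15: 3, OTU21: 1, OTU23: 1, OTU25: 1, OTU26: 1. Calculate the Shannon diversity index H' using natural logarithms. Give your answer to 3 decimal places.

Total N = 1+1+1+2+3+1+1+1+1 = 12, so the proportions are 0.08333, 0.08333, 0.08333, 0.16667, 0.25, 0.08333, 0.08333, 0.08333, 0.08333 (working shown to 5 dp, full precision carried).
Each pᵢ ln pᵢ term: 0.08333×(-2.48491)=-0.20708, 0.08333×(-2.48491)=-0.20708, 0.08333×(-2.48491)=-0.20708, 0.16667×(-1.79176)=-0.29863, 0.25×(-1.38629)=-0.34657, 0.08333×(-2.48491)=-0.20708, 0.08333×(-2.48491)=-0.20708, 0.08333×(-2.48491)=-0.20708, 0.08333×(-2.48491)=-0.20708.
Sum = -2.09473, so H' = 2.095.

2.095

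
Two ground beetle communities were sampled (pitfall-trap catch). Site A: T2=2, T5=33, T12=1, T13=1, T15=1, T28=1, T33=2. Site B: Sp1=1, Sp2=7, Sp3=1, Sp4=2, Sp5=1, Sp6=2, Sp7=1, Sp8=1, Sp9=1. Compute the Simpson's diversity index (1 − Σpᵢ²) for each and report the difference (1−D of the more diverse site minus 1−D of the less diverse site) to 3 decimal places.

Site A: N=41, proportions 0.04878, 0.804878, 0.02439, 0.02439, 0.02439, 0.02439, 0.04878, giving 1−D = 0.345033 (working shown to 6 dp, full precision carried).
Site B: N=17, proportions 0.058824, 0.411765, 0.058824, 0.117647, 0.058824, 0.117647, 0.058824, 0.058824, 0.058824, giving 1−D = 0.782007.
Difference = |0.345033 − 0.782007| = 0.436974, i.e. 0.437 to 3 decimal places.

0.437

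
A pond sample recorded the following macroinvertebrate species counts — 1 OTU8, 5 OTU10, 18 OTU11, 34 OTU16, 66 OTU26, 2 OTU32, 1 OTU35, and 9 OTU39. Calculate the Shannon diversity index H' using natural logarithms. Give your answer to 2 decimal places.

Total N = 1+5+18+34+66+2+1+9 = 136, so the proportions are 0.0074, 0.0368, 0.1324, 0.25, 0.4853, 0.0147, 0.0074, 0.0662 (working shown to 4 dp, full precision carried).
Each pᵢ ln pᵢ term: 0.0074×(-4.9127)=-0.0361, 0.0368×(-3.3032)=-0.1214, 0.1324×(-2.0223)=-0.2677, 0.25×(-1.3863)=-0.3466, 0.4853×(-0.7230)=-0.3509, 0.0147×(-4.2195)=-0.0621, 0.0074×(-4.9127)=-0.0361, 0.0662×(-2.7154)=-0.1797.
Sum = -1.4005, so H' = 1.40.

1.40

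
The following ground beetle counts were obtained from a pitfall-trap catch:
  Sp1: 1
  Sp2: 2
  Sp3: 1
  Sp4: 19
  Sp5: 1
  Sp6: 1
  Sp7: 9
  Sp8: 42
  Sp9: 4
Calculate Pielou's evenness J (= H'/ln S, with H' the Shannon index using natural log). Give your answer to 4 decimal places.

0.6311

Total N = 1+2+1+19+1+1+9+42+4 = 80, so the proportions are 0.0125, 0.025, 0.0125, 0.2375, 0.0125, 0.0125, 0.1125, 0.525, 0.05 (working shown to 6 dp, full precision carried).
H' = −Σ pᵢ ln pᵢ = −((-0.054775) + (-0.092222) + (-0.054775) + (-0.341427) + (-0.054775) + (-0.054775) + (-0.245790) + (-0.338287) + (-0.149787)) = 1.386615.
With S = 9 species, ln S = 2.197225, so J = 1.386615/2.197225 = 0.631076, i.e. 0.6311 to 4 decimal places.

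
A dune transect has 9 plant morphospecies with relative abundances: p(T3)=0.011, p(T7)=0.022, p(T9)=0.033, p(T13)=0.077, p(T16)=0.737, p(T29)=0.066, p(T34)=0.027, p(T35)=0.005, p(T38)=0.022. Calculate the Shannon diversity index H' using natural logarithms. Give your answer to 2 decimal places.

Each pᵢ ln pᵢ term (working shown to 4 dp, full precision carried): 0.011×(-4.5099)=-0.0496, 0.022×(-3.8167)=-0.0840, 0.033×(-3.4112)=-0.1126, 0.077×(-2.5639)=-0.1974, 0.737×(-0.3052)=-0.2249, 0.066×(-2.7181)=-0.1794, 0.027×(-3.6119)=-0.0975, 0.005×(-5.2983)=-0.0265, 0.022×(-3.8167)=-0.0840.
Sum = -1.0559, so H' = 1.06.

1.06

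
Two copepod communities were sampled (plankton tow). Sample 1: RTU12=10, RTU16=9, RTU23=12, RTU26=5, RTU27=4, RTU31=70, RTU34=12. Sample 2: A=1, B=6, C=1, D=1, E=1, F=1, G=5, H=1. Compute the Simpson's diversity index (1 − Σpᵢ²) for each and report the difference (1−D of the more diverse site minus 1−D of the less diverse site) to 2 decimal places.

0.13

Sample 1: N=122, proportions 0.081967, 0.07377, 0.098361, 0.040984, 0.032787, 0.57377, 0.098361, giving 1−D = 0.636522 (working shown to 6 dp, full precision carried).
Sample 2: N=17, proportions 0.058824, 0.352941, 0.058824, 0.058824, 0.058824, 0.058824, 0.294118, 0.058824, giving 1−D = 0.768166.
Difference = |0.636522 − 0.768166| = 0.131644, i.e. 0.13 to 2 decimal places.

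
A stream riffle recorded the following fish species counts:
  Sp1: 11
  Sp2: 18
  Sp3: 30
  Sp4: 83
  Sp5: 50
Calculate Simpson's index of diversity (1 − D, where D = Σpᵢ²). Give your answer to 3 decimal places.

Total N = 11+18+30+83+50 = 192, so the proportions are 0.05729, 0.09375, 0.15625, 0.43229, 0.26042 (working shown to 5 dp, full precision carried).
D = 0.05729² + 0.09375² + 0.15625² + 0.43229² + 0.26042² = 0.00328 + 0.00879 + 0.02441 + 0.18688 + 0.06782 = 0.29118.
So 1 − D = 0.70882, i.e. 0.709 to 3 decimal places.

0.709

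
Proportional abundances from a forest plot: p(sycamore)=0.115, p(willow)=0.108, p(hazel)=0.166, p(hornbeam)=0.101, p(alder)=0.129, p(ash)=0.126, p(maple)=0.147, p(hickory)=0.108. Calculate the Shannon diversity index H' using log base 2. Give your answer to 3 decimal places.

2.981

Each pᵢ log₂ pᵢ term (working shown to 5 dp, full precision carried): 0.115×(-3.12029)=-0.35883, 0.108×(-3.21090)=-0.34678, 0.166×(-2.59074)=-0.43006, 0.101×(-3.30757)=-0.33406, 0.129×(-2.95456)=-0.38114, 0.126×(-2.98850)=-0.37655, 0.147×(-2.76611)=-0.40662, 0.108×(-3.21090)=-0.34678.
Sum = -2.98082, so H' = 2.981.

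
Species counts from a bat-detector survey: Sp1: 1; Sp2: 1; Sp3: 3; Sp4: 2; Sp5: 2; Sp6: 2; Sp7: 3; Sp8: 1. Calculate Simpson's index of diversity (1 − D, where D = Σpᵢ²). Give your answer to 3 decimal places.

0.853

Total N = 1+1+3+2+2+2+3+1 = 15, so the proportions are 0.06667, 0.06667, 0.2, 0.13333, 0.13333, 0.13333, 0.2, 0.06667 (working shown to 5 dp, full precision carried).
D = 0.06667² + 0.06667² + 0.2² + 0.13333² + 0.13333² + 0.13333² + 0.2² + 0.06667² = 0.00444 + 0.00444 + 0.04000 + 0.01778 + 0.01778 + 0.01778 + 0.04000 + 0.00444 = 0.14667.
So 1 − D = 0.85333, i.e. 0.853 to 3 decimal places.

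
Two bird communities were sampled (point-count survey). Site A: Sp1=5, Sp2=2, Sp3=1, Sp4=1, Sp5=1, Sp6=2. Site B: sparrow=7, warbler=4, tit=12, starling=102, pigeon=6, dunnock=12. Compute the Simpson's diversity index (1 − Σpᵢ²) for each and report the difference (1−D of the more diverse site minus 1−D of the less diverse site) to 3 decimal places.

0.278

Site A: N=12, proportions 0.41667, 0.16667, 0.08333, 0.08333, 0.08333, 0.16667, giving 1−D = 0.75000 (working shown to 5 dp, full precision carried).
Site B: N=143, proportions 0.04895, 0.02797, 0.08392, 0.71329, 0.04196, 0.08392, giving 1−D = 0.47220.
Difference = |0.75000 − 0.47220| = 0.27780, i.e. 0.278 to 3 decimal places.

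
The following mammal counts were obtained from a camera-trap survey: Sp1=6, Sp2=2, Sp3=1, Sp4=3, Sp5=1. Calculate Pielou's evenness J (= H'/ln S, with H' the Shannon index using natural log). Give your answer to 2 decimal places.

Total N = 6+2+1+3+1 = 13, so the proportions are 0.4615, 0.1538, 0.0769, 0.2308, 0.0769 (working shown to 4 dp, full precision carried).
H' = −Σ pᵢ ln pᵢ = −((-0.3569) + (-0.2880) + (-0.1973) + (-0.3384) + (-0.1973)) = 1.3778.
With S = 5 species, ln S = 1.6094, so J = 1.3778/1.6094 = 0.8561, i.e. 0.86 to 2 decimal places.

0.86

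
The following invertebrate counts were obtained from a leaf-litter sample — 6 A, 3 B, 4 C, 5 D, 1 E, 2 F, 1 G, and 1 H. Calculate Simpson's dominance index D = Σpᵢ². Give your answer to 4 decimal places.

Total N = 6+3+4+5+1+2+1+1 = 23, so the proportions are 0.26087, 0.130435, 0.173913, 0.217391, 0.043478, 0.086957, 0.043478, 0.043478 (working shown to 6 dp, full precision carried).
D = 0.26087² + 0.130435² + 0.173913² + 0.217391² + 0.043478² + 0.086957² + 0.043478² + 0.043478² = 0.068053 + 0.017013 + 0.030246 + 0.047259 + 0.001890 + 0.007561 + 0.001890 + 0.001890 = 0.175803.
To 4 decimal places, D = 0.1758.

0.1758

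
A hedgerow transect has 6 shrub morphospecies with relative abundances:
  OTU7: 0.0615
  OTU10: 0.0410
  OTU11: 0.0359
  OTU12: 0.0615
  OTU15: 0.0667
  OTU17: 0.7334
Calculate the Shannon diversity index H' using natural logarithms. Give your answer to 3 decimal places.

1.001

Each pᵢ ln pᵢ term (working shown to 5 dp, full precision carried): 0.0615×(-2.78872)=-0.17151, 0.041×(-3.19418)=-0.13096, 0.0359×(-3.32702)=-0.11944, 0.0615×(-2.78872)=-0.17151, 0.0667×(-2.70755)=-0.18059, 0.7334×(-0.31006)=-0.22740.
Sum = -1.00141, so H' = 1.001.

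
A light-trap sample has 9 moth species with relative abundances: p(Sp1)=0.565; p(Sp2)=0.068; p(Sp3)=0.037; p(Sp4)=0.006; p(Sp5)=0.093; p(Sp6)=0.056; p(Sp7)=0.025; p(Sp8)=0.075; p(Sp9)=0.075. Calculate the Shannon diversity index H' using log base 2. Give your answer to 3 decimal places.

2.195

Each pᵢ log₂ pᵢ term (working shown to 5 dp, full precision carried): 0.565×(-0.82368)=-0.46538, 0.068×(-3.87832)=-0.26373, 0.037×(-4.75633)=-0.17598, 0.006×(-7.38082)=-0.04428, 0.093×(-3.42663)=-0.31868, 0.056×(-4.15843)=-0.23287, 0.025×(-5.32193)=-0.13305, 0.075×(-3.73697)=-0.28027, 0.075×(-3.73697)=-0.28027.
Sum = -2.19451, so H' = 2.195.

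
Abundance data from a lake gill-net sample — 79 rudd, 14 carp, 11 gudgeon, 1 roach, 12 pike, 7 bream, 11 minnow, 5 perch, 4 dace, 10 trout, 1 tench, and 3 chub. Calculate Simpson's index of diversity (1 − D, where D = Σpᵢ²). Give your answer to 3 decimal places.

Total N = 79+14+11+1+12+7+11+5+4+10+1+3 = 158, so the proportions are 0.5, 0.08861, 0.06962, 0.00633, 0.07595, 0.0443, 0.06962, 0.03165, 0.02532, 0.06329, 0.00633, 0.01899 (working shown to 5 dp, full precision carried).
D = 0.5² + 0.08861² + 0.06962² + 0.00633² + 0.07595² + 0.0443² + 0.06962² + 0.03165² + 0.02532² + 0.06329² + 0.00633² + 0.01899² = 0.25000 + 0.00785 + 0.00485 + 0.00004 + 0.00577 + 0.00196 + 0.00485 + 0.00100 + 0.00064 + 0.00401 + 0.00004 + 0.00036 = 0.28137.
So 1 − D = 0.71863, i.e. 0.719 to 3 decimal places.

0.719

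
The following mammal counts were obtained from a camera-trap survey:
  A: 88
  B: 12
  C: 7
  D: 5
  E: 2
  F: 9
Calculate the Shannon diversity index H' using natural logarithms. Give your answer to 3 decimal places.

Total N = 88+12+7+5+2+9 = 123, so the proportions are 0.71545, 0.09756, 0.05691, 0.04065, 0.01626, 0.07317 (working shown to 5 dp, full precision carried).
Each pᵢ ln pᵢ term: 0.71545×(-0.33485)=-0.23957, 0.09756×(-2.32728)=-0.22705, 0.05691×(-2.86627)=-0.16312, 0.04065×(-3.20275)=-0.13019, 0.01626×(-4.11904)=-0.06698, 0.07317×(-2.61496)=-0.19134.
Sum = -1.01825, so H' = 1.018.

1.018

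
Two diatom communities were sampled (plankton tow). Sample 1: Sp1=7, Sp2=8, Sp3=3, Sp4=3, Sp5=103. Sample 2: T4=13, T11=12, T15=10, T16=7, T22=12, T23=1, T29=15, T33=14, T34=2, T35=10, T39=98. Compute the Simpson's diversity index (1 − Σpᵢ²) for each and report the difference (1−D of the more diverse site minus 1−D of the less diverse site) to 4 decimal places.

Sample 1: N=124, proportions 0.056452, 0.064516, 0.024194, 0.024194, 0.830645, giving 1−D = 0.301509 (working shown to 6 dp, full precision carried).
Sample 2: N=194, proportions 0.06701, 0.061856, 0.051546, 0.036082, 0.061856, 0.005155, 0.07732, 0.072165, 0.010309, 0.051546, 0.505155, giving 1−D = 0.714741.
Difference = |0.301509 − 0.714741| = 0.413232, i.e. 0.4132 to 4 decimal places.

0.4132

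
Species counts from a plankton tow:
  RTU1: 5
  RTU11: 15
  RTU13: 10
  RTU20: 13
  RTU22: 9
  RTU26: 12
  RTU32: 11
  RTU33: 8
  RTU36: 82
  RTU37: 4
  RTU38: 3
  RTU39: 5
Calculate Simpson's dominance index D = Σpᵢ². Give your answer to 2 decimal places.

0.25

Total N = 5+15+10+13+9+12+11+8+82+4+3+5 = 177, so the proportions are 0.0282, 0.0847, 0.0565, 0.0734, 0.0508, 0.0678, 0.0621, 0.0452, 0.4633, 0.0226, 0.0169, 0.0282 (working shown to 4 dp, full precision carried).
D = 0.0282² + 0.0847² + 0.0565² + 0.0734² + 0.0508² + 0.0678² + 0.0621² + 0.0452² + 0.4633² + 0.0226² + 0.0169² + 0.0282² = 0.0008 + 0.0072 + 0.0032 + 0.0054 + 0.0026 + 0.0046 + 0.0039 + 0.0020 + 0.2146 + 0.0005 + 0.0003 + 0.0008 = 0.2459.
To 2 decimal places, D = 0.25.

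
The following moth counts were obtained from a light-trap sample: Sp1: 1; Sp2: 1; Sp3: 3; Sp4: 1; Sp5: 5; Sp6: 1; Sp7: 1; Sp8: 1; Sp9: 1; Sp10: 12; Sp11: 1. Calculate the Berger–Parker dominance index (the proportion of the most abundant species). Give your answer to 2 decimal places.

Total N = 1+1+3+1+5+1+1+1+1+12+1 = 28, so the proportions are 0.0357, 0.0357, 0.1071, 0.0357, 0.1786, 0.0357, 0.0357, 0.0357, 0.0357, 0.4286, 0.0357 (working shown to 4 dp, full precision carried).
The largest proportion is 0.4286, i.e. d = 0.43 to 2 decimal places.

0.43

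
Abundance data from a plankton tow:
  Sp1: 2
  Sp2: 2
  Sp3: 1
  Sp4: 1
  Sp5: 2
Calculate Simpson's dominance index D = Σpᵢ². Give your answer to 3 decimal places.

0.219

Total N = 2+2+1+1+2 = 8, so the proportions are 0.25, 0.25, 0.125, 0.125, 0.25 (working shown to 5 dp, full precision carried).
D = 0.25² + 0.25² + 0.125² + 0.125² + 0.25² = 0.06250 + 0.06250 + 0.01562 + 0.01562 + 0.06250 = 0.21875.
To 3 decimal places, D = 0.219.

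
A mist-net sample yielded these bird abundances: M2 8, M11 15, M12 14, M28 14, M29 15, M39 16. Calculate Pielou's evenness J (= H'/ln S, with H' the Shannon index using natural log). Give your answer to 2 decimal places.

0.99

Total N = 8+15+14+14+15+16 = 82, so the proportions are 0.0976, 0.1829, 0.1707, 0.1707, 0.1829, 0.1951 (working shown to 4 dp, full precision carried).
H' = −Σ pᵢ ln pᵢ = −((-0.2271) + (-0.3107) + (-0.3018) + (-0.3018) + (-0.3107) + (-0.3189)) = 1.7710.
With S = 6 species, ln S = 1.7918, so J = 1.7710/1.7918 = 0.9884, i.e. 0.99 to 2 decimal places.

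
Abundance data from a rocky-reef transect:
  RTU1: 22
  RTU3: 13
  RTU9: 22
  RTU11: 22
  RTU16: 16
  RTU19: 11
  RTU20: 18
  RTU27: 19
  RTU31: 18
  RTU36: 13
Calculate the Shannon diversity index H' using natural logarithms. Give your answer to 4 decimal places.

Total N = 22+13+22+22+16+11+18+19+18+13 = 174, so the proportions are 0.126437, 0.074713, 0.126437, 0.126437, 0.091954, 0.063218, 0.103448, 0.109195, 0.103448, 0.074713 (working shown to 6 dp, full precision carried).
Each pᵢ ln pᵢ term: 0.126437×(-2.068013)=-0.261473, 0.074713×(-2.594106)=-0.193813, 0.126437×(-2.068013)=-0.261473, 0.126437×(-2.068013)=-0.261473, 0.091954×(-2.386467)=-0.219445, 0.063218×(-2.761160)=-0.174556, 0.103448×(-2.268684)=-0.234691, 0.109195×(-2.214616)=-0.241826, 0.103448×(-2.268684)=-0.234691, 0.074713×(-2.594106)=-0.193813.
Sum = -2.277254, so H' = 2.2773.

2.2773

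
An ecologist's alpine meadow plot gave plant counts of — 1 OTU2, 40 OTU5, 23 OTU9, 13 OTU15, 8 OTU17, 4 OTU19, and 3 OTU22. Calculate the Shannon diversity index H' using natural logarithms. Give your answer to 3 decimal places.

Total N = 1+40+23+13+8+4+3 = 92, so the proportions are 0.01087, 0.43478, 0.25, 0.1413, 0.08696, 0.04348, 0.03261 (working shown to 5 dp, full precision carried).
Each pᵢ ln pᵢ term: 0.01087×(-4.52179)=-0.04915, 0.43478×(-0.83291)=-0.36213, 0.25×(-1.38629)=-0.34657, 0.1413×(-1.95684)=-0.27651, 0.08696×(-2.44235)=-0.21238, 0.04348×(-3.13549)=-0.13633, 0.03261×(-3.42318)=-0.11163.
Sum = -1.49470, so H' = 1.495.

1.495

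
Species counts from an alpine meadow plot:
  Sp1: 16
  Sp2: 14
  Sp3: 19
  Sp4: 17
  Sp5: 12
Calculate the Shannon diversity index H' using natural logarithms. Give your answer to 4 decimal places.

1.5973

Total N = 16+14+19+17+12 = 78, so the proportions are 0.205128, 0.179487, 0.24359, 0.217949, 0.153846 (working shown to 6 dp, full precision carried).
Each pᵢ ln pᵢ term: 0.205128×(-1.584120)=-0.324948, 0.179487×(-1.717651)=-0.308296, 0.24359×(-1.412270)=-0.344014, 0.217949×(-1.523495)=-0.332044, 0.153846×(-1.871802)=-0.287970.
Sum = -1.597272, so H' = 1.5973.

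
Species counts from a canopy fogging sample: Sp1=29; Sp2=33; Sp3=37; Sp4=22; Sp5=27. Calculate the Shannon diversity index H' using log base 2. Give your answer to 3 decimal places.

2.300

Total N = 29+33+37+22+27 = 148, so the proportions are 0.19595, 0.22297, 0.25, 0.14865, 0.18243 (working shown to 5 dp, full precision carried).
Each pᵢ log₂ pᵢ term: 0.19595×(-2.35147)=-0.46076, 0.22297×(-2.16506)=-0.48275, 0.25×(-2.00000)=-0.50000, 0.14865×(-2.75002)=-0.40879, 0.18243×(-2.45457)=-0.44779.
Sum = -2.30009, so H' = 2.300.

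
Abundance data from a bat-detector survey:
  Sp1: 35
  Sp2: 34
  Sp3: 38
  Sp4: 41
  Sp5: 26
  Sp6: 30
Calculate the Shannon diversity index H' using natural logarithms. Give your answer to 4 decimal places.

1.7810

Total N = 35+34+38+41+26+30 = 204, so the proportions are 0.171569, 0.166667, 0.186275, 0.20098, 0.127451, 0.147059 (working shown to 6 dp, full precision carried).
Each pᵢ ln pᵢ term: 0.171569×(-1.762772)=-0.302436, 0.166667×(-1.791759)=-0.298627, 0.186275×(-1.680534)=-0.313041, 0.20098×(-1.604548)=-0.322483, 0.127451×(-2.060023)=-0.262552, 0.147059×(-1.916923)=-0.281900.
Sum = -1.781039, so H' = 1.7810.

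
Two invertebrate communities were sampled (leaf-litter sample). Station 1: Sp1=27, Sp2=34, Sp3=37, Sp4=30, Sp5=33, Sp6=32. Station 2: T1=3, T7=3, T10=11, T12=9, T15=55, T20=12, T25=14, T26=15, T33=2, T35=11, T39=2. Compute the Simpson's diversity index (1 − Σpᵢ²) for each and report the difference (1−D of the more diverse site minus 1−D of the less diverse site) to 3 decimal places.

Station 1: N=193, proportions 0.1399, 0.17617, 0.19171, 0.15544, 0.17098, 0.1658, giving 1−D = 0.83175 (working shown to 5 dp, full precision carried).
Station 2: N=137, proportions 0.0219, 0.0219, 0.08029, 0.06569, 0.40146, 0.08759, 0.10219, 0.10949, 0.0146, 0.08029, 0.0146, giving 1−D = 0.79013.
Difference = |0.83175 − 0.79013| = 0.04162, i.e. 0.042 to 3 decimal places.

0.042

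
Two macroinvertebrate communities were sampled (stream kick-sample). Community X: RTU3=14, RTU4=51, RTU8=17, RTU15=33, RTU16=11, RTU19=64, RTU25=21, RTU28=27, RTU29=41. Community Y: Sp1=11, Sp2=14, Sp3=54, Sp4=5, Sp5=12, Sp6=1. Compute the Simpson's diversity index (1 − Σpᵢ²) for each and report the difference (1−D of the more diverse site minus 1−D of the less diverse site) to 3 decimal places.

0.217

Community X: N=279, proportions 0.050179, 0.182796, 0.060932, 0.11828, 0.039427, 0.229391, 0.075269, 0.096774, 0.146953, giving 1−D = 0.855565 (working shown to 6 dp, full precision carried).
Community Y: N=97, proportions 0.113402, 0.14433, 0.556701, 0.051546, 0.123711, 0.010309, giving 1−D = 0.638325.
Difference = |0.855565 − 0.638325| = 0.217240, i.e. 0.217 to 3 decimal places.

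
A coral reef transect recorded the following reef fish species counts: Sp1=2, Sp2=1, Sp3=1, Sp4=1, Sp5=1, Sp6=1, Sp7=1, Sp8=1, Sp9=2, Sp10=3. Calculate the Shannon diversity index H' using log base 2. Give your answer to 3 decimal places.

3.182

Total N = 2+1+1+1+1+1+1+1+2+3 = 14, so the proportions are 0.14286, 0.07143, 0.07143, 0.07143, 0.07143, 0.07143, 0.07143, 0.07143, 0.14286, 0.21429 (working shown to 5 dp, full precision carried).
Each pᵢ log₂ pᵢ term: 0.14286×(-2.80735)=-0.40105, 0.07143×(-3.80735)=-0.27195, 0.07143×(-3.80735)=-0.27195, 0.07143×(-3.80735)=-0.27195, 0.07143×(-3.80735)=-0.27195, 0.07143×(-3.80735)=-0.27195, 0.07143×(-3.80735)=-0.27195, 0.07143×(-3.80735)=-0.27195, 0.14286×(-2.80735)=-0.40105, 0.21429×(-2.22239)=-0.47623.
Sum = -3.18201, so H' = 3.182.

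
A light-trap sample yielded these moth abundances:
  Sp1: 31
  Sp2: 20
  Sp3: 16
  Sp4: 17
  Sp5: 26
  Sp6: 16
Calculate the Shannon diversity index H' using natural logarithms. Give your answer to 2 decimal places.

Total N = 31+20+16+17+26+16 = 126, so the proportions are 0.246, 0.1587, 0.127, 0.1349, 0.2063, 0.127 (working shown to 4 dp, full precision carried).
Each pᵢ ln pᵢ term: 0.246×(-1.4023)=-0.3450, 0.1587×(-1.8405)=-0.2922, 0.127×(-2.0637)=-0.2621, 0.1349×(-2.0031)=-0.2703, 0.2063×(-1.5782)=-0.3257, 0.127×(-2.0637)=-0.2621.
Sum = -1.7572, so H' = 1.76.

1.76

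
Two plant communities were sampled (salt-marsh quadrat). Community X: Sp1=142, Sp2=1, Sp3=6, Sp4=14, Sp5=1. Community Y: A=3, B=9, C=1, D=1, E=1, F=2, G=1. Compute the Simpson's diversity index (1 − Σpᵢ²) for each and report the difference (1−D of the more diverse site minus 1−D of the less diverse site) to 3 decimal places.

0.456

Community X: N=164, proportions 0.86585, 0.0061, 0.03659, 0.08537, 0.0061, giving 1−D = 0.24160 (working shown to 5 dp, full precision carried).
Community Y: N=18, proportions 0.16667, 0.5, 0.05556, 0.05556, 0.05556, 0.11111, 0.05556, giving 1−D = 0.69753.
Difference = |0.24160 − 0.69753| = 0.45593, i.e. 0.456 to 3 decimal places.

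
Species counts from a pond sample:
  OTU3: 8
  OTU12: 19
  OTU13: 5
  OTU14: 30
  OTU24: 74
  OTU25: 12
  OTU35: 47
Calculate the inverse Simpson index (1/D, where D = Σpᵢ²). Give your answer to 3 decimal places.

Total N = 8+19+5+30+74+12+47 = 195, so the proportions are 0.0410256, 0.0974359, 0.025641, 0.1538462, 0.3794872, 0.0615385, 0.2410256 (working shown to 7 dp, full precision carried).
D = 0.0410256² + 0.0974359² + 0.025641² + 0.1538462² + 0.3794872² + 0.0615385² + 0.2410256² = 0.0016831 + 0.0094938 + 0.0006575 + 0.0236686 + 0.1440105 + 0.0037870 + 0.0580934 = 0.2413938.
So 1/D = 4.14261, i.e. 4.143 to 3 decimal places.

4.143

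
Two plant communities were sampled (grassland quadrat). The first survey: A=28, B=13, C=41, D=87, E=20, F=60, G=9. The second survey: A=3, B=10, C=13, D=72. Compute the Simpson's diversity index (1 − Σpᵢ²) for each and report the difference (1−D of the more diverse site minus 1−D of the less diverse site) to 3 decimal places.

The first survey: N=258, proportions 0.10853, 0.05039, 0.15891, 0.33721, 0.07752, 0.23256, 0.03488, giving 1−D = 0.78541 (working shown to 5 dp, full precision carried).
The second survey: N=98, proportions 0.03061, 0.10204, 0.13265, 0.73469, giving 1−D = 0.43128.
Difference = |0.78541 − 0.43128| = 0.35413, i.e. 0.354 to 3 decimal places.

0.354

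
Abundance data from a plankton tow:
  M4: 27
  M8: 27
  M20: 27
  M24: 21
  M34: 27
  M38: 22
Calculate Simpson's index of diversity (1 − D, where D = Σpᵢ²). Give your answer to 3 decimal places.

Total N = 27+27+27+21+27+22 = 151, so the proportions are 0.17881, 0.17881, 0.17881, 0.13907, 0.17881, 0.1457 (working shown to 5 dp, full precision carried).
D = 0.17881² + 0.17881² + 0.17881² + 0.13907² + 0.17881² + 0.1457² = 0.03197 + 0.03197 + 0.03197 + 0.01934 + 0.03197 + 0.02123 = 0.16846.
So 1 − D = 0.83154, i.e. 0.832 to 3 decimal places.

0.832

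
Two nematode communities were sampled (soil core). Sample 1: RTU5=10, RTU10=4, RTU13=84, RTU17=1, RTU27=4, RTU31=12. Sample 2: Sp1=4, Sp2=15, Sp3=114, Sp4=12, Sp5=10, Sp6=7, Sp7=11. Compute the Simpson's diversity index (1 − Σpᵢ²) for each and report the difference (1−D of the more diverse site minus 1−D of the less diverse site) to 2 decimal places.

0.10

Sample 1: N=115, proportions 0.087, 0.0348, 0.7304, 0.0087, 0.0348, 0.1043, giving 1−D = 0.4455 (working shown to 4 dp, full precision carried).
Sample 2: N=173, proportions 0.0231, 0.0867, 0.659, 0.0694, 0.0578, 0.0405, 0.0636, giving 1−D = 0.5439.
Difference = |0.4455 − 0.5439| = 0.0984, i.e. 0.10 to 2 decimal places.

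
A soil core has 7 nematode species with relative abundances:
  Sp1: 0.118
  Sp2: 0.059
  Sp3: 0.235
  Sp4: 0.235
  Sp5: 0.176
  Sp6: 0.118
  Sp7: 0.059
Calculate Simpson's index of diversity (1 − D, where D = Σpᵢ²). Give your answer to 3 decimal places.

0.824

D = 0.118² + 0.059² + 0.235² + 0.235² + 0.176² + 0.118² + 0.059² = 0.01392 + 0.00348 + 0.05522 + 0.05522 + 0.03098 + 0.01392 + 0.00348 = 0.17624 (working shown to 5 dp, full precision carried).
So 1 − D = 0.82376, i.e. 0.824 to 3 decimal places.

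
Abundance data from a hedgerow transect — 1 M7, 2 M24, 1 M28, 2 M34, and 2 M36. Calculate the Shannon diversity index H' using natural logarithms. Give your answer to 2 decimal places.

Total N = 1+2+1+2+2 = 8, so the proportions are 0.125, 0.25, 0.125, 0.25, 0.25 (working shown to 4 dp, full precision carried).
Each pᵢ ln pᵢ term: 0.125×(-2.0794)=-0.2599, 0.25×(-1.3863)=-0.3466, 0.125×(-2.0794)=-0.2599, 0.25×(-1.3863)=-0.3466, 0.25×(-1.3863)=-0.3466.
Sum = -1.5596, so H' = 1.56.

1.56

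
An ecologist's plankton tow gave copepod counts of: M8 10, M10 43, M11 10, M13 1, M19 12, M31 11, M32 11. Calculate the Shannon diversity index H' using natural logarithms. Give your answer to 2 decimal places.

1.62

Total N = 10+43+10+1+12+11+11 = 98, so the proportions are 0.102, 0.4388, 0.102, 0.0102, 0.1224, 0.1122, 0.1122 (working shown to 4 dp, full precision carried).
Each pᵢ ln pᵢ term: 0.102×(-2.2824)=-0.2329, 0.4388×(-0.8238)=-0.3614, 0.102×(-2.2824)=-0.2329, 0.0102×(-4.5850)=-0.0468, 0.1224×(-2.1001)=-0.2572, 0.1122×(-2.1871)=-0.2455, 0.1122×(-2.1871)=-0.2455.
Sum = -1.6222, so H' = 1.62.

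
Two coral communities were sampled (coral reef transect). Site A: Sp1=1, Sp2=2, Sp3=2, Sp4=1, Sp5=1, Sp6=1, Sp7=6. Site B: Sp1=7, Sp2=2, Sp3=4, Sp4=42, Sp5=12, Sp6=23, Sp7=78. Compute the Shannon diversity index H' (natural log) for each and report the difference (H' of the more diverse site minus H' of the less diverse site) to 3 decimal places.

Site A: N=14, proportions 0.07143, 0.14286, 0.14286, 0.07143, 0.07143, 0.07143, 0.42857, giving H' = 1.67312 (working shown to 5 dp, full precision carried).
Site B: N=168, proportions 0.04167, 0.0119, 0.02381, 0.25, 0.07143, 0.1369, 0.46429, giving H' = 1.43769.
Difference = |1.67312 − 1.43769| = 0.23543, i.e. 0.235 to 3 decimal places.

0.235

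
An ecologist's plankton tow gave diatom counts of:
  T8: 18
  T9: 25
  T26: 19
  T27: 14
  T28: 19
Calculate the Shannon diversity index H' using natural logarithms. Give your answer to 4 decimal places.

1.5925

Total N = 18+25+19+14+19 = 95, so the proportions are 0.189474, 0.263158, 0.2, 0.147368, 0.2 (working shown to 6 dp, full precision carried).
Each pᵢ ln pᵢ term: 0.189474×(-1.663505)=-0.315190, 0.263158×(-1.335001)=-0.351316, 0.2×(-1.609438)=-0.321888, 0.147368×(-1.914820)=-0.282184, 0.2×(-1.609438)=-0.321888.
Sum = -1.592466, so H' = 1.5925.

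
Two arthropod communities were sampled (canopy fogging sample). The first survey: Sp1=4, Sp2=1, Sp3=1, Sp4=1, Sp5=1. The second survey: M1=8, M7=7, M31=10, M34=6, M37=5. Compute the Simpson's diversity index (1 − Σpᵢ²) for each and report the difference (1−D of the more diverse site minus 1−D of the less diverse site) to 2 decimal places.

The first survey: N=8, proportions 0.5, 0.125, 0.125, 0.125, 0.125, giving 1−D = 0.6875 (working shown to 4 dp, full precision carried).
The second survey: N=36, proportions 0.2222, 0.1944, 0.2778, 0.1667, 0.1389, giving 1−D = 0.7886.
Difference = |0.6875 − 0.7886| = 0.1011, i.e. 0.10 to 2 decimal places.

0.10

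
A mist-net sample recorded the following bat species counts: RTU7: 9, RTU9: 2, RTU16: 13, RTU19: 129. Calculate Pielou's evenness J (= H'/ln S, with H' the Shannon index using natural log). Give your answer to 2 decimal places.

Total N = 9+2+13+129 = 153, so the proportions are 0.0588, 0.0131, 0.085, 0.8431 (working shown to 4 dp, full precision carried).
H' = −Σ pᵢ ln pᵢ = −((-0.1667) + (-0.0567) + (-0.2095) + (-0.1439)) = 0.5767.
With S = 4 species, ln S = 1.3863, so J = 0.5767/1.3863 = 0.4160, i.e. 0.42 to 2 decimal places.

0.42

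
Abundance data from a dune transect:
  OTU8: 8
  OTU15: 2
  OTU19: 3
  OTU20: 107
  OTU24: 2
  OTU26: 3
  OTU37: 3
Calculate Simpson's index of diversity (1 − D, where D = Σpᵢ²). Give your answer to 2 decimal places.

Total N = 8+2+3+107+2+3+3 = 128, so the proportions are 0.0625, 0.0156, 0.0234, 0.8359, 0.0156, 0.0234, 0.0234 (working shown to 4 dp, full precision carried).
D = 0.0625² + 0.0156² + 0.0234² + 0.8359² + 0.0156² + 0.0234² + 0.0234² = 0.0039 + 0.0002 + 0.0005 + 0.6988 + 0.0002 + 0.0005 + 0.0005 = 0.7048.
So 1 − D = 0.2952, i.e. 0.30 to 2 decimal places.

0.30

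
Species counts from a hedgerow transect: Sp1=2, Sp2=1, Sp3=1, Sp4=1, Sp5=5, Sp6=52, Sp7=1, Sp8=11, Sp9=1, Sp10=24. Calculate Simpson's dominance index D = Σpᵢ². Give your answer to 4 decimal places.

0.3505

Total N = 2+1+1+1+5+52+1+11+1+24 = 99, so the proportions are 0.020202, 0.010101, 0.010101, 0.010101, 0.050505, 0.525253, 0.010101, 0.111111, 0.010101, 0.242424 (working shown to 6 dp, full precision carried).
D = 0.020202² + 0.010101² + 0.010101² + 0.010101² + 0.050505² + 0.525253² + 0.010101² + 0.111111² + 0.010101² + 0.242424² = 0.000408 + 0.000102 + 0.000102 + 0.000102 + 0.002551 + 0.275890 + 0.000102 + 0.012346 + 0.000102 + 0.058770 = 0.350474.
To 4 decimal places, D = 0.3505.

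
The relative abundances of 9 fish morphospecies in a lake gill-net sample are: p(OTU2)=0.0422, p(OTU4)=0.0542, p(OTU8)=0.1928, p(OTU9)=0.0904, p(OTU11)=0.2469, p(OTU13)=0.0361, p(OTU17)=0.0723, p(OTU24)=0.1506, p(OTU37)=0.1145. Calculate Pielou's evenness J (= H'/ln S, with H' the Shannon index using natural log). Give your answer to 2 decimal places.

H' = −Σ pᵢ ln pᵢ = −((-0.1336) + (-0.1580) + (-0.3174) + (-0.2173) + (-0.3454) + (-0.1199) + (-0.1899) + (-0.2851) + (-0.2481)) = 2.0147 (working shown to 4 dp, full precision carried).
With S = 9 species, ln S = 2.1972, so J = 2.0147/2.1972 = 0.9169, i.e. 0.92 to 2 decimal places.

0.92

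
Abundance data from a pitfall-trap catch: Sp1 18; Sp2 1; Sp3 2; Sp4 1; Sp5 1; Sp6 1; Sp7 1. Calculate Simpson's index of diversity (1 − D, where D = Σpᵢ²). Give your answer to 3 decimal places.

0.467

Total N = 18+1+2+1+1+1+1 = 25, so the proportions are 0.72, 0.04, 0.08, 0.04, 0.04, 0.04, 0.04 (working shown to 5 dp, full precision carried).
D = 0.72² + 0.04² + 0.08² + 0.04² + 0.04² + 0.04² + 0.04² = 0.51840 + 0.00160 + 0.00640 + 0.00160 + 0.00160 + 0.00160 + 0.00160 = 0.53280.
So 1 − D = 0.46720, i.e. 0.467 to 3 decimal places.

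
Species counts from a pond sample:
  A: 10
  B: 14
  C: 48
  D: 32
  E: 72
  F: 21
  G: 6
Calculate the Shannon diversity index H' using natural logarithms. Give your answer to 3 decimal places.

Total N = 10+14+48+32+72+21+6 = 203, so the proportions are 0.04926, 0.06897, 0.23645, 0.15764, 0.35468, 0.10345, 0.02956 (working shown to 5 dp, full precision carried).
Each pᵢ ln pᵢ term: 0.04926×(-3.01062)=-0.14831, 0.06897×(-2.67415)=-0.18442, 0.23645×(-1.44200)=-0.34097, 0.15764×(-1.84747)=-0.29123, 0.35468×(-1.03654)=-0.36764, 0.10345×(-2.26868)=-0.23469, 0.02956×(-3.52145)=-0.10408.
Sum = -1.67134, so H' = 1.671.

1.671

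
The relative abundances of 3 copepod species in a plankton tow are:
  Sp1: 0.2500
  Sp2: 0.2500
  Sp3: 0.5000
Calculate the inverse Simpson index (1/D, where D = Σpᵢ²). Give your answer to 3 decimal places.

D = 0.25² + 0.25² + 0.5² = 0.062500 + 0.062500 + 0.250000 = 0.375000 (working shown to 6 dp, full precision carried).
So 1/D = 2.66667, i.e. 2.667 to 3 decimal places.

2.667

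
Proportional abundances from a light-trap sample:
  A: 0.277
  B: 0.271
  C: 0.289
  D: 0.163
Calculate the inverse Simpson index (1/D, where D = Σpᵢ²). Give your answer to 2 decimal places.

D = 0.277² + 0.271² + 0.289² + 0.163² = 0.076729 + 0.073441 + 0.083521 + 0.026569 = 0.260260 (working shown to 6 dp, full precision carried).
So 1/D = 3.8423, i.e. 3.84 to 2 decimal places.

3.84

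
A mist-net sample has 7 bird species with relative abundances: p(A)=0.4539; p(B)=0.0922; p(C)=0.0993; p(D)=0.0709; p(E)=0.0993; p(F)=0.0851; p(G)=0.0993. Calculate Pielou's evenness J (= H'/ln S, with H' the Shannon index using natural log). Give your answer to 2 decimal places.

0.85

H' = −Σ pᵢ ln pᵢ = −((-0.35853) + (-0.21979) + (-0.22934) + (-0.18764) + (-0.22934) + (-0.20968) + (-0.22934)) = 1.66366 (working shown to 5 dp, full precision carried).
With S = 7 species, ln S = 1.94591, so J = 1.66366/1.94591 = 0.85495, i.e. 0.85 to 2 decimal places.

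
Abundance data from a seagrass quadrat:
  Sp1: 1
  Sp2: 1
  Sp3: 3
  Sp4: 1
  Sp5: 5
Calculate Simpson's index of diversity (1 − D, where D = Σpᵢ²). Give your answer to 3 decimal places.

0.694

Total N = 1+1+3+1+5 = 11, so the proportions are 0.09091, 0.09091, 0.27273, 0.09091, 0.45455 (working shown to 5 dp, full precision carried).
D = 0.09091² + 0.09091² + 0.27273² + 0.09091² + 0.45455² = 0.00826 + 0.00826 + 0.07438 + 0.00826 + 0.20661 = 0.30579.
So 1 − D = 0.69421, i.e. 0.694 to 3 decimal places.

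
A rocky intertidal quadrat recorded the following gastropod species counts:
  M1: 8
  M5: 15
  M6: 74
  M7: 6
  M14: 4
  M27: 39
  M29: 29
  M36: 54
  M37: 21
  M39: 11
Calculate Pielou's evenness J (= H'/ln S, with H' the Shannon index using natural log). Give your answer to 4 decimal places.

0.8553

Total N = 8+15+74+6+4+39+29+54+21+11 = 261, so the proportions are 0.030651, 0.057471, 0.283525, 0.022989, 0.015326, 0.149425, 0.111111, 0.206897, 0.08046, 0.042146 (working shown to 6 dp, full precision carried).
H' = −Σ pᵢ ln pᵢ = −((-0.106822) + (-0.164165) + (-0.357370) + (-0.086730) + (-0.064034) + (-0.284051) + (-0.244136) + (-0.325973) + (-0.202758) + (-0.133459)) = 1.969500.
With S = 10 species, ln S = 2.302585, so J = 1.969500/2.302585 = 0.855343, i.e. 0.8553 to 4 decimal places.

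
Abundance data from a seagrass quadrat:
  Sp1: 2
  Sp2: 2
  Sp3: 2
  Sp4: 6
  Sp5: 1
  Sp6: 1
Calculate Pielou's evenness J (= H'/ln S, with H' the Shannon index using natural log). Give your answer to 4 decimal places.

Total N = 2+2+2+6+1+1 = 14, so the proportions are 0.142857, 0.142857, 0.142857, 0.428571, 0.071429, 0.071429 (working shown to 6 dp, full precision carried).
H' = −Σ pᵢ ln pᵢ = −((-0.277987) + (-0.277987) + (-0.277987) + (-0.363128) + (-0.188504) + (-0.188504)) = 1.574097.
With S = 6 species, ln S = 1.791759, so J = 1.574097/1.791759 = 0.878520, i.e. 0.8785 to 4 decimal places.

0.8785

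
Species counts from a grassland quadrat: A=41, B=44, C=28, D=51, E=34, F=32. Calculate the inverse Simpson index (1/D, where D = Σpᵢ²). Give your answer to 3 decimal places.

5.761

Total N = 41+44+28+51+34+32 = 230, so the proportions are 0.1782609, 0.1913043, 0.1217391, 0.2217391, 0.1478261, 0.1391304 (working shown to 7 dp, full precision carried).
D = 0.1782609² + 0.1913043² + 0.1217391² + 0.2217391² + 0.1478261² + 0.1391304² = 0.0317769 + 0.0365974 + 0.0148204 + 0.0491682 + 0.0218526 + 0.0193573 = 0.1735728.
So 1/D = 5.76127, i.e. 5.761 to 3 decimal places.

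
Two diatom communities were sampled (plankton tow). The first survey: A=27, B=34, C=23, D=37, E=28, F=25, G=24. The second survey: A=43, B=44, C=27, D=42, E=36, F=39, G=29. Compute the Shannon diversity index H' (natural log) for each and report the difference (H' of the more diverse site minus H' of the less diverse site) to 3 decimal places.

The first survey: N=198, proportions 0.13636, 0.17172, 0.11616, 0.18687, 0.14141, 0.12626, 0.12121, giving H' = 1.93144 (working shown to 5 dp, full precision carried).
The second survey: N=260, proportions 0.16538, 0.16923, 0.10385, 0.16154, 0.13846, 0.15, 0.11154, giving H' = 1.93090.
Difference = |1.93144 − 1.93090| = 0.00054, i.e. 0.001 to 3 decimal places.

0.001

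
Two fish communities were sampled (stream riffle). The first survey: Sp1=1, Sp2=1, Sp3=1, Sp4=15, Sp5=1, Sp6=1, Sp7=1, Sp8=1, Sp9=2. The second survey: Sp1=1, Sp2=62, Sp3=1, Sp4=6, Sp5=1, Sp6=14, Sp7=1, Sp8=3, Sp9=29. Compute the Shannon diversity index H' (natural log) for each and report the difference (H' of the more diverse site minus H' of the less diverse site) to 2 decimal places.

The first survey: N=24, proportions 0.0417, 0.0417, 0.0417, 0.625, 0.0417, 0.0417, 0.0417, 0.0417, 0.0833, giving H' = 1.4278 (working shown to 4 dp, full precision carried).
The second survey: N=118, proportions 0.0085, 0.5254, 0.0085, 0.0508, 0.0085, 0.1186, 0.0085, 0.0254, 0.2458, giving H' = 1.3425.
Difference = |1.4278 − 1.3425| = 0.0853, i.e. 0.09 to 2 decimal places.

0.09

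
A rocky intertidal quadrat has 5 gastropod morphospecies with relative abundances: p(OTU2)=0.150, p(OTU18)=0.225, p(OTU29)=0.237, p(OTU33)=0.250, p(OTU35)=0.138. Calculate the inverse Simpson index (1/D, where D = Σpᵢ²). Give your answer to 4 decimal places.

D = 0.15² + 0.225² + 0.237² + 0.25² + 0.138² = 0.02250000 + 0.05062500 + 0.05616900 + 0.06250000 + 0.01904400 = 0.21083800 (working shown to 8 dp, full precision carried).
So 1/D = 4.742978, i.e. 4.7430 to 4 decimal places.

4.7430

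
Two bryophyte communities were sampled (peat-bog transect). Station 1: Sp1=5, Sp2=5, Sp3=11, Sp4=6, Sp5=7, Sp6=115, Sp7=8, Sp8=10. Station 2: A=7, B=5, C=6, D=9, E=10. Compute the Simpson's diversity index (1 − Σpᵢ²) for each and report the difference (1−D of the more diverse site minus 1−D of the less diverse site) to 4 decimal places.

Station 1: N=167, proportions 0.02994, 0.02994, 0.065868, 0.035928, 0.041916, 0.688623, 0.047904, 0.05988, giving 1−D = 0.510739 (working shown to 6 dp, full precision carried).
Station 2: N=37, proportions 0.189189, 0.135135, 0.162162, 0.243243, 0.27027, giving 1−D = 0.787436.
Difference = |0.510739 − 0.787436| = 0.276697, i.e. 0.2767 to 4 decimal places.

0.2767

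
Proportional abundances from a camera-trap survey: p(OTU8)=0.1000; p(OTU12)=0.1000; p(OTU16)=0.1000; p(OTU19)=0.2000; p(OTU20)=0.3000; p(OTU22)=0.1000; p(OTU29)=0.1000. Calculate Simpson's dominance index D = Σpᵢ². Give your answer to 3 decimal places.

D = 0.1² + 0.1² + 0.1² + 0.2² + 0.3² + 0.1² + 0.1² = 0.01000 + 0.01000 + 0.01000 + 0.04000 + 0.09000 + 0.01000 + 0.01000 = 0.18000 (working shown to 5 dp, full precision carried).
To 3 decimal places, D = 0.180.

0.180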